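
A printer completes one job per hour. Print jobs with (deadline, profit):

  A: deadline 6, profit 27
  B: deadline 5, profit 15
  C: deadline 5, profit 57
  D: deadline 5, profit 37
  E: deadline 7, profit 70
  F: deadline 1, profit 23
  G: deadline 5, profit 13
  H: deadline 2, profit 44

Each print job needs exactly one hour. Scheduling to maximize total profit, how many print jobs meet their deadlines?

7

Sort by profit descending; place each in the latest free slot ≤ its deadline.
By profit: E(d7,70), C(d5,57), H(d2,44), D(d5,37), A(d6,27), F(d1,23), B(d5,15), G(d5,13)
E→slot 7; C→slot 5; H→slot 2; D→slot 4; A→slot 6; F→slot 1; B→slot 3; G skipped.
7 of 8 scheduled.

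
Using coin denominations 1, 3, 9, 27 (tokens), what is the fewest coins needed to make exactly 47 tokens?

5

47 − 1×27→20 − 2×9→2 − 2×1→0
Total coins = 1 + 2 + 2 = 5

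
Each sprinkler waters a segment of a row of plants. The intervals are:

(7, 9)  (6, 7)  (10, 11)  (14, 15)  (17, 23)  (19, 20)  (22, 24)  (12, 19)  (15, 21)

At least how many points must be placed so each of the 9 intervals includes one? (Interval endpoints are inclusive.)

Sorted: [6,7] [7,9] [10,11] [14,15] [12,19] [19,20] [15,21] [17,23] [22,24]
{[6,7],[7,9]} hit by 7; {[10,11]} hit by 11; {[14,15],[12,19]} hit by 15; {[19,20],[15,21],[17,23]} hit by 20; {[22,24]} hit by 24.
Points: 7, 11, 15, 20, 24 (5 total).

5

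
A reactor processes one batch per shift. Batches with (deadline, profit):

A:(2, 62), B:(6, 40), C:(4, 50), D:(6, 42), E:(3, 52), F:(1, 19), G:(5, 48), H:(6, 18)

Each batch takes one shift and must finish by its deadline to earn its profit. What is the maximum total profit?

294

By profit: A(d2,62), E(d3,52), C(d4,50), G(d5,48), D(d6,42), B(d6,40), F(d1,19), H(d6,18)
A→slot 2; E→slot 3; C→slot 4; G→slot 5; D→slot 6; B→slot 1; F skipped; H skipped.
Profit = 40 + 62 + 52 + 50 + 48 + 42 = 294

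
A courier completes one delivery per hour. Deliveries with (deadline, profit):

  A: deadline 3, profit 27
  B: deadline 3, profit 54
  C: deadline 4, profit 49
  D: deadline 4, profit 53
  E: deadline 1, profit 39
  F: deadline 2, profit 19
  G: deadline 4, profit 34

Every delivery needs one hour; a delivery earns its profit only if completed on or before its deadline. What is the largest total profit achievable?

195

Take jobs in profit order; each goes to the latest open slot no later than its deadline.
By profit: B(d3,54), D(d4,53), C(d4,49), E(d1,39), G(d4,34), A(d3,27), F(d2,19)
B→slot 3; D→slot 4; C→slot 2; E→slot 1; G skipped; A skipped; F skipped.
Profit = 39 + 49 + 54 + 53 = 195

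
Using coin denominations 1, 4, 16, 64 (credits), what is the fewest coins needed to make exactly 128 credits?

2

128 − 2×64→0
Total coins = 2 = 2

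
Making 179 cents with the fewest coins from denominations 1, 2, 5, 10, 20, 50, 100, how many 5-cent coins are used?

1

Greedy: take as many of the largest coin as possible, then repeat with the remainder.
179 = 1×100 + 1×50 + 1×20 + 1×5 + 2×2
Count of 5: 1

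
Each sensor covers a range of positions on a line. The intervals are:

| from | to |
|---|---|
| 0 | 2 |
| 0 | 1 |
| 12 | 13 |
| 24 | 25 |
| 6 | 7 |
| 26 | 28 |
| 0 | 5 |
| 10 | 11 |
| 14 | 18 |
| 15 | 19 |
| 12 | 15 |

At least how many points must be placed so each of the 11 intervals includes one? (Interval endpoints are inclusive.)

Process intervals by earliest right end; each time one isn't hit yet, stab at its right endpoint.
By right end: [0,1]  [0,2]  [0,5]  [6,7]  [10,11]  [12,13]  [12,15]  [14,18]  [15,19]  [24,25]  [26,28]
[0,1] uncovered → point at 1; [6,7] uncovered → point at 7; [10,11] uncovered → point at 11; [12,13] uncovered → point at 13; [14,18] uncovered → point at 18; [24,25] uncovered → point at 25; [26,28] uncovered → point at 28.
Points: 1, 7, 11, 13, 18, 25, 28 (7 total).

7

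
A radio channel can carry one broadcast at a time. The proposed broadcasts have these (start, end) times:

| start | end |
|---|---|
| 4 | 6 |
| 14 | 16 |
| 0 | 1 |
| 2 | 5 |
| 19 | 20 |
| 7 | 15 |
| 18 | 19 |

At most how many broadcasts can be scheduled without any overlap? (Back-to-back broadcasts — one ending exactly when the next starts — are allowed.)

Sorted by end: (0,1)  (2,5)  (4,6)  (7,15)  (14,16)  (18,19)  (19,20)
take (0,1); take (2,5); take (7,15); take (18,19); take (19,20).
Selected 5 broadcasts.

5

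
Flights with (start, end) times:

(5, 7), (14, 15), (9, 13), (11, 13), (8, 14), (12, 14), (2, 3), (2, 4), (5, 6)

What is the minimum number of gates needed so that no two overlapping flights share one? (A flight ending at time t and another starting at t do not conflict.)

4

Count concurrent intervals with a sweep; the peak is the room count.
starts: [2, 2, 5, 5, 8, 9, 11, 12, 14]
ends:   [3, 4, 6, 7, 13, 13, 14, 14, 15]
s2→1 s2→2 e3→1 e4→0 s5→1 s5→2 e6→1 e7→0 s8→1 s9→2 s11→3 s12→4  — peak 4.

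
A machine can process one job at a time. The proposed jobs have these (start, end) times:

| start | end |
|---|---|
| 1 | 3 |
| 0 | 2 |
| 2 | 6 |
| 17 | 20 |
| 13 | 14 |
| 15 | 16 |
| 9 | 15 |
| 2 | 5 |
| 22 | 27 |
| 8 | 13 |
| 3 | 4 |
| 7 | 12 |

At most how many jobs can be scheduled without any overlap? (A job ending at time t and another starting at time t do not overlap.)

7

Sorted by end: (0,2)  (1,3)  (3,4)  (2,5)  (2,6)  (7,12)  (8,13)  (13,14)  (9,15)  (15,16)  (17,20)  (22,27)
take (0,2); take (3,4); take (7,12); skip (8,13); take (13,14); skip (9,15); take (15,16); take (17,20); take (22,27).
Selected 7 jobs.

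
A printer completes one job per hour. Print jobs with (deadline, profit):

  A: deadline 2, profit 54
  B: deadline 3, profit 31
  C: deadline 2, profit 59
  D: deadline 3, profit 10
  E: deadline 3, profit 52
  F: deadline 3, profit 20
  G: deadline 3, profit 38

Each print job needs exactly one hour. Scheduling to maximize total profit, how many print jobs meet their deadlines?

By profit: C(d2,59), A(d2,54), E(d3,52), G(d3,38), B(d3,31), F(d3,20), D(d3,10)
C→slot 2; A→slot 1; E→slot 3; G skipped; B skipped; F skipped; D skipped.
3 of 7 scheduled.

3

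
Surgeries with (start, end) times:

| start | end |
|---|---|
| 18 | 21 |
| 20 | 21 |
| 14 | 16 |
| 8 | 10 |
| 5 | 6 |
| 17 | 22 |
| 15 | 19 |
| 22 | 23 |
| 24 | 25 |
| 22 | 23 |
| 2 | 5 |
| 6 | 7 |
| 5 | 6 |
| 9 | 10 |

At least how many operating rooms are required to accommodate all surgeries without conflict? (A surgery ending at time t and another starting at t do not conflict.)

starts: [2, 5, 5, 6, 8, 9, 14, 15, 17, 18, 20, 22, 22, 24]
ends:   [5, 6, 6, 7, 10, 10, 16, 19, 21, 21, 22, 23, 23, 25]
s2→1 e5→0 s5→1 s5→2 e6→1 e6→0 s6→1 e7→0 s8→1 s9→2 e10→1 e10→0 s14→1 s15→2 e16→1 s17→2 s18→3  — peak 3.

3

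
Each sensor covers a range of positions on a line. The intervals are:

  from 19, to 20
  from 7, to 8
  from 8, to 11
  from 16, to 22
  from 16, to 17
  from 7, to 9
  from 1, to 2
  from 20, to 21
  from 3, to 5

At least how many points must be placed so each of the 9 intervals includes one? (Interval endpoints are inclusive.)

5

Sort by right endpoint; whenever an interval is uncovered, place a point at its right end.
Sorted: [1,2] [3,5] [7,8] [7,9] [8,11] [16,17] [19,20] [20,21] [16,22]
{[1,2]} hit by 2; {[3,5]} hit by 5; {[7,8],[7,9],[8,11]} hit by 8; {[16,17]} hit by 17; {[19,20],[20,21],[16,22]} hit by 20.
Points: 2, 5, 8, 17, 20 (5 total).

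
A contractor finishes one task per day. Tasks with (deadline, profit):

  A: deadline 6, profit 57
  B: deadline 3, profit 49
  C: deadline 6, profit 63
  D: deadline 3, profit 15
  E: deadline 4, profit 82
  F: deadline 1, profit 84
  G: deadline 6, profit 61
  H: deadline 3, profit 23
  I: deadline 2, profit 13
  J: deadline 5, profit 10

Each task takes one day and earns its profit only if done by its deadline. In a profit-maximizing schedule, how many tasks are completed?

6

By profit: F(d1,84), E(d4,82), C(d6,63), G(d6,61), A(d6,57), B(d3,49), H(d3,23), D(d3,15), I(d2,13), J(d5,10)
F→slot 1; E→slot 4; C→slot 6; G→slot 5; A→slot 3; B→slot 2; H skipped; D skipped; I skipped; J skipped.
6 of 10 scheduled.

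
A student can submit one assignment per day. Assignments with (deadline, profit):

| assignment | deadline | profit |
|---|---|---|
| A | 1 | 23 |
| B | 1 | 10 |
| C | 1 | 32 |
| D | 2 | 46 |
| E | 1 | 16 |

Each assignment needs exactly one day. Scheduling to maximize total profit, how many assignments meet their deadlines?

Sort by profit descending; place each in the latest free slot ≤ its deadline.
By profit: D(d2,46), C(d1,32), A(d1,23), E(d1,16), B(d1,10)
D→slot 2; C→slot 1; A skipped; E skipped; B skipped.
2 of 5 scheduled.

2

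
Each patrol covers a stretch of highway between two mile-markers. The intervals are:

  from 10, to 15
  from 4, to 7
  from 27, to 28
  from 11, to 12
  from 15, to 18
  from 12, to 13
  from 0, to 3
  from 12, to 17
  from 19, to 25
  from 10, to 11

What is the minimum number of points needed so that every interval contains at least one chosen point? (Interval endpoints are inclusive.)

7

Process intervals by earliest right end; each time one isn't hit yet, stab at its right endpoint.
Sorted: [0,3] [4,7] [10,11] [11,12] [12,13] [10,15] [12,17] [15,18] [19,25] [27,28]
{[0,3]} hit by 3; {[4,7]} hit by 7; {[10,11],[11,12]} hit by 11; {[12,13],[10,15],[12,17]} hit by 13; {[15,18]} hit by 18; {[19,25]} hit by 25; {[27,28]} hit by 28.
Points: 3, 7, 11, 13, 18, 25, 28 (7 total).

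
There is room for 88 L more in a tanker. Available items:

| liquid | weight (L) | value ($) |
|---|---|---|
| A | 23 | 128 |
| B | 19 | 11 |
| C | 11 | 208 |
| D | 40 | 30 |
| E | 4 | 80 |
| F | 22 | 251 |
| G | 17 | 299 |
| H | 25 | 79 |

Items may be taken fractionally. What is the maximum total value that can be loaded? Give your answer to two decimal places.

Sort by value per unit weight and fill in that order.
Order: E (80/4=20.00) > C (208/11=18.91) > G (299/17=17.59) > F (251/22=11.41) > A (128/23=5.57) > H (79/25=3.16) > D (30/40=0.75) > B (11/19=0.58)
Fill: take E (4 @ 80) → take C (11 @ 208) → take G (17 @ 299) → take F (22 @ 251) → take A (23 @ 128) → take 11/25 of H → 34.76; 88/88 used.
Total value = 1000.76

1000.76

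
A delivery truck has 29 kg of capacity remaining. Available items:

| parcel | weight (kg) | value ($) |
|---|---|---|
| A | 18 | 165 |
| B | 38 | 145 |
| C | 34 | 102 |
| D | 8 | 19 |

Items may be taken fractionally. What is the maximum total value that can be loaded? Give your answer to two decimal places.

206.97

Sort by value per unit weight and fill in that order.
Ratios (sorted): A 9.17, B 3.82, C 3.00, D 2.38
take A (18 @ 165); take 11/38 of B → 41.97. Capacity used 29/29.
Total value = 206.97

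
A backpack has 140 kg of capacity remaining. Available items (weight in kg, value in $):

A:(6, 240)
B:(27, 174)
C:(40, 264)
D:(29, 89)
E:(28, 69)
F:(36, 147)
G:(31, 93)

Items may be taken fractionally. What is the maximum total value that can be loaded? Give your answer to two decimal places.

920.00

Greedy by value/weight ratio, highest first.
Order: A (240/6=40.00) > C (264/40=6.60) > B (174/27=6.44) > F (147/36=4.08) > D (89/29=3.07) > G (93/31=3.00) > E (69/28=2.46)
Fill: take A (6 @ 240) → take C (40 @ 264) → take B (27 @ 174) → take F (36 @ 147) → take D (29 @ 89) → take 2/31 of G → 6.00; 140/140 used.
Total value = 920.00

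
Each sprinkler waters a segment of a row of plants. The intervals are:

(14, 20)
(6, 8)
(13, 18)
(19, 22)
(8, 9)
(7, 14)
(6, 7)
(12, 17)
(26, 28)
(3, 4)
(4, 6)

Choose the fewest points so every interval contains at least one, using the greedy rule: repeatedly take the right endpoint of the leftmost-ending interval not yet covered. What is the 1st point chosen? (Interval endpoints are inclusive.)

Process intervals by earliest right end; each time one isn't hit yet, stab at its right endpoint.
By right end: [3,4]  [4,6]  [6,7]  [6,8]  [8,9]  [7,14]  [12,17]  [13,18]  [14,20]  [19,22]  [26,28]
[3,4] uncovered → point at 4; [6,7] uncovered → point at 7; [8,9] uncovered → point at 9; [12,17] uncovered → point at 17; [19,22] uncovered → point at 22; [26,28] uncovered → point at 28.
Points: 4, 7, 9, 17, 22, 28 (6 total).

4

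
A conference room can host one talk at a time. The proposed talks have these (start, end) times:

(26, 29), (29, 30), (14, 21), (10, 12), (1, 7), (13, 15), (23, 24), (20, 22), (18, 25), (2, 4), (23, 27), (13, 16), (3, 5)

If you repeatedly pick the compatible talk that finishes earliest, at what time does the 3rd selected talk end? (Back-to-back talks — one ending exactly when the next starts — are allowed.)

Sort by end time and greedily take each interval whose start is ≥ the last chosen end.
Sorted by end: (2,4)  (3,5)  (1,7)  (10,12)  (13,15)  (13,16)  (14,21)  (20,22)  (23,24)  (18,25)  (23,27)  (26,29)  (29,30)
take (2,4); skip (3,5); take (10,12); take (13,15); skip (13,16); take (20,22); take (23,24); skip (18,25); take (26,29); take (29,30).
Selected: (2,4) (10,12) (13,15) (20,22) (23,24) (26,29) (29,30)

15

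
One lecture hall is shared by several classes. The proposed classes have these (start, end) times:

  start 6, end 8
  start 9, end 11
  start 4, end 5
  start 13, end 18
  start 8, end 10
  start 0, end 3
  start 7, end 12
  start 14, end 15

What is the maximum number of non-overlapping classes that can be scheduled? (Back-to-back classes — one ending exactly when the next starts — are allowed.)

Sorted by end: (0,3)  (4,5)  (6,8)  (8,10)  (9,11)  (7,12)  (14,15)  (13,18)
take (0,3); take (4,5); take (6,8); take (8,10); skip (9,11); take (14,15).
Selected 5 classes.

5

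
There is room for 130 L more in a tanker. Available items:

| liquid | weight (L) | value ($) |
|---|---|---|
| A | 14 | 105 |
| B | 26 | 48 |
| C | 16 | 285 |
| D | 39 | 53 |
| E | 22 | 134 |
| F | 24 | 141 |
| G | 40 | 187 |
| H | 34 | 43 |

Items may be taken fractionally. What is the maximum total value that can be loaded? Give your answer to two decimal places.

Ratios (sorted): C 17.81, A 7.50, E 6.09, F 5.88, G 4.67, B 1.85, D 1.36, H 1.26
take C (16 @ 285); take A (14 @ 105); take E (22 @ 134); take F (24 @ 141); take G (40 @ 187); take 14/26 of B → 25.85. Capacity used 130/130.
Total value = 877.85

877.85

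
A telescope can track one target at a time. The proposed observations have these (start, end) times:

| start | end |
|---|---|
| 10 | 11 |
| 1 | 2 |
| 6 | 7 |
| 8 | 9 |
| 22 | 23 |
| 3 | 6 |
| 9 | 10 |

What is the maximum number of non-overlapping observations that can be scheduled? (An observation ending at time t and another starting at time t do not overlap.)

7

Sorted by end: (1,2)  (3,6)  (6,7)  (8,9)  (9,10)  (10,11)  (22,23)
take (1,2); take (3,6); take (6,7); take (8,9); take (9,10); take (10,11); take (22,23).
Selected 7 observations.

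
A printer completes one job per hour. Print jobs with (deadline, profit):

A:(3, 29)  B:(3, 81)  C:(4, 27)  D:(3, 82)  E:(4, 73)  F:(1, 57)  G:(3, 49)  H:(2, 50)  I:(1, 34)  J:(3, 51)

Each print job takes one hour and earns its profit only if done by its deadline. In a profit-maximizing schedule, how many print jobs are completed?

4

Sort by profit descending; place each in the latest free slot ≤ its deadline.
By profit: D(d3,82), B(d3,81), E(d4,73), F(d1,57), J(d3,51), H(d2,50), G(d3,49), I(d1,34), A(d3,29), C(d4,27)
D→slot 3; B→slot 2; E→slot 4; F→slot 1; J skipped; H skipped; G skipped; I skipped; A skipped; C skipped.
4 of 10 scheduled.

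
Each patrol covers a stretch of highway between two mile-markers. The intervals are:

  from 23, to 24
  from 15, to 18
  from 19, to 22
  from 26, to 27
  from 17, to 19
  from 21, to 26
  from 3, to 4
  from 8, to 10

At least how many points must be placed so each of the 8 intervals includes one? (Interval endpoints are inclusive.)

6

Sort by right endpoint; whenever an interval is uncovered, place a point at its right end.
By right end: [3,4]  [8,10]  [15,18]  [17,19]  [19,22]  [23,24]  [21,26]  [26,27]
[3,4] uncovered → point at 4; [8,10] uncovered → point at 10; [15,18] uncovered → point at 18; [19,22] uncovered → point at 22; [23,24] uncovered → point at 24; [26,27] uncovered → point at 27.
Points: 4, 10, 18, 22, 24, 27 (6 total).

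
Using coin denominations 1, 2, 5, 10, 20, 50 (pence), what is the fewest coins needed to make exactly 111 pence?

4

111 − 2×50→11 − 1×10→1 − 1×1→0
Total coins = 2 + 1 + 1 = 4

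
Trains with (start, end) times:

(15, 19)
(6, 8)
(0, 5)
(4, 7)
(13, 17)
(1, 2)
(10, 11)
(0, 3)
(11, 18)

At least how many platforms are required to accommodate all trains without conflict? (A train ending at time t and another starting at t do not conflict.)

3

Count concurrent intervals with a sweep; the peak is the room count.
starts: [0, 0, 1, 4, 6, 10, 11, 13, 15]
ends:   [2, 3, 5, 7, 8, 11, 17, 18, 19]
s0→1 s0→2 s1→3  — peak 3.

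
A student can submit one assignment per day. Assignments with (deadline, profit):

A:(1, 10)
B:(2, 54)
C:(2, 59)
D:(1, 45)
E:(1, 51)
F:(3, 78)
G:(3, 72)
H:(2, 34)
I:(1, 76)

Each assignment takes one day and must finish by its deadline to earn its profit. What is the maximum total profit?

226

Sort by profit descending; place each in the latest free slot ≤ its deadline.
By profit: F(d3,78), I(d1,76), G(d3,72), C(d2,59), B(d2,54), E(d1,51), D(d1,45), H(d2,34), A(d1,10)
F→slot 3; I→slot 1; G→slot 2; C skipped; B skipped; E skipped; D skipped; H skipped; A skipped.
Profit = 76 + 72 + 78 = 226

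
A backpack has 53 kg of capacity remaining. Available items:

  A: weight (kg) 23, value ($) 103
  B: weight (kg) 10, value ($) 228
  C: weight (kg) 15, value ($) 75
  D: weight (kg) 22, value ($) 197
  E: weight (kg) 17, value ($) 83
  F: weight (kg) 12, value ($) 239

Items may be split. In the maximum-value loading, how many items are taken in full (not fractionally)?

Greedy by value/weight ratio, highest first.
Order: B (228/10=22.80) > F (239/12=19.92) > D (197/22=8.95) > C (75/15=5.00) > E (83/17=4.88) > A (103/23=4.48)
Fill: take B (10 @ 228) → take F (12 @ 239) → take D (22 @ 197) → take 9/15 of C → 45.00; 53/53 used.
3 item(s) taken whole; one partial (take 9/15 of C).

3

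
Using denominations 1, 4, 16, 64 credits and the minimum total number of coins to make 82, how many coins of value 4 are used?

0

82 = 1×64 + 1×16 + 2×1
Count of 4: 0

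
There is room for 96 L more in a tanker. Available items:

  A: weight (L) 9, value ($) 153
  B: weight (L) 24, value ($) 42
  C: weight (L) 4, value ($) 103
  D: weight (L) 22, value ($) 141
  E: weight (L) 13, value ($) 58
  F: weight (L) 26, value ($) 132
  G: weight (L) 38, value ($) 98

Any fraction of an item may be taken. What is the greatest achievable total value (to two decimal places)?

643.74

Ratios (sorted): C 25.75, A 17.00, D 6.41, F 5.08, E 4.46, G 2.58, B 1.75
take C (4 @ 103); take A (9 @ 153); take D (22 @ 141); take F (26 @ 132); take E (13 @ 58); take 22/38 of G → 56.74. Capacity used 96/96.
Total value = 643.74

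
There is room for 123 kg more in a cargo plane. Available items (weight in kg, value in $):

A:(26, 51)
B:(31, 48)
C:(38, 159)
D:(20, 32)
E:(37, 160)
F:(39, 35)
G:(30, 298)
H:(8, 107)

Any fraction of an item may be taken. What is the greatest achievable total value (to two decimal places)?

Order: H (107/8=13.38) > G (298/30=9.93) > E (160/37=4.32) > C (159/38=4.18) > A (51/26=1.96) > D (32/20=1.60) > B (48/31=1.55) > F (35/39=0.90)
Fill: take H (8 @ 107) → take G (30 @ 298) → take E (37 @ 160) → take C (38 @ 159) → take 10/26 of A → 19.62; 123/123 used.
Total value = 743.62

743.62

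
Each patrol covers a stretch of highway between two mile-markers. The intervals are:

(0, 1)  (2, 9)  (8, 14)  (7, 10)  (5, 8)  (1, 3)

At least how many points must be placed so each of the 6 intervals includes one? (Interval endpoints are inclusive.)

2

Process intervals by earliest right end; each time one isn't hit yet, stab at its right endpoint.
Sorted: [0,1] [1,3] [5,8] [2,9] [7,10] [8,14]
{[0,1],[1,3]} hit by 1; {[5,8],[2,9],[7,10],[8,14]} hit by 8.
Points: 1, 8 (2 total).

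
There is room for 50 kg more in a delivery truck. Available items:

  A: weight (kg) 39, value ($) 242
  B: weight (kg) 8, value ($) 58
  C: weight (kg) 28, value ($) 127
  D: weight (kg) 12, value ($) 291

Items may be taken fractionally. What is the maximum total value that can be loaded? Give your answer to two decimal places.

Sort by value per unit weight and fill in that order.
Order: D (291/12=24.25) > B (58/8=7.25) > A (242/39=6.21) > C (127/28=4.54)
Fill: take D (12 @ 291) → take B (8 @ 58) → take 30/39 of A → 186.15; 50/50 used.
Total value = 535.15

535.15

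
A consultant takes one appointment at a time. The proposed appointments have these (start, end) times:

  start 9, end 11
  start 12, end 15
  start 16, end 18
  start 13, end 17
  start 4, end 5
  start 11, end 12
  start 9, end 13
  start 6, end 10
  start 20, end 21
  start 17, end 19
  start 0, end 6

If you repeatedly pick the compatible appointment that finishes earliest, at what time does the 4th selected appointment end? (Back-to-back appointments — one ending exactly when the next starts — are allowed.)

Greedy by earliest finish: after sorting by end time, pick each interval compatible with the last pick.
Sorted by end: (4,5)  (0,6)  (6,10)  (9,11)  (11,12)  (9,13)  (12,15)  (13,17)  (16,18)  (17,19)  (20,21)
take (4,5); take (6,10); take (11,12); skip (9,13); take (12,15); skip (13,17); take (16,18); skip (17,19); take (20,21).
Selected: (4,5) (6,10) (11,12) (12,15) (16,18) (20,21)

15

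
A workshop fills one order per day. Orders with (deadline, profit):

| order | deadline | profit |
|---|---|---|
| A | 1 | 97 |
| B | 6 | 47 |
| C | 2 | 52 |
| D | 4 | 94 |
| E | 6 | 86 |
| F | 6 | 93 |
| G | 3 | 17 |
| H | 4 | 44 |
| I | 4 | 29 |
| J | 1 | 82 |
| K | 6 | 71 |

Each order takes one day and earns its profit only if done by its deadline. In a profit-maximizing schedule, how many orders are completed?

6

Sort by profit descending; place each in the latest free slot ≤ its deadline.
By profit: A(d1,97), D(d4,94), F(d6,93), E(d6,86), J(d1,82), K(d6,71), C(d2,52), B(d6,47), H(d4,44), I(d4,29), G(d3,17)
A→slot 1; D→slot 4; F→slot 6; E→slot 5; J skipped; K→slot 3; C→slot 2; B skipped; H skipped; I skipped; G skipped.
6 of 11 scheduled.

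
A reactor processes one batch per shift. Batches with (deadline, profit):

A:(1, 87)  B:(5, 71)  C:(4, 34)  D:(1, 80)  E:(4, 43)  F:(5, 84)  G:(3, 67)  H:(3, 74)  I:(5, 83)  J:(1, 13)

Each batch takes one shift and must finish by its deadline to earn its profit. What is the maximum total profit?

Take jobs in profit order; each goes to the latest open slot no later than its deadline.
Profit order: A=87 F=84 I=83 D=80 H=74 B=71 G=67 E=43 C=34 J=13
Assign: A→slot 1, F→slot 5, I→slot 4, D skipped, H→slot 3, B→slot 2, G skipped, E skipped, C skipped, J skipped.
Slots: [1:A] [2:B] [3:H] [4:I] [5:F]
Profit = 87 + 71 + 74 + 83 + 84 = 399

399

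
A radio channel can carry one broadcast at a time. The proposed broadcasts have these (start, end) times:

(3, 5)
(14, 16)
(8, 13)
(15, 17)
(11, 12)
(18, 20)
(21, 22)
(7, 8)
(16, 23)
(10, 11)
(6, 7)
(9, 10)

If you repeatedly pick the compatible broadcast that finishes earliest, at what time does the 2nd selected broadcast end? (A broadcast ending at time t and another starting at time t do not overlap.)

7

Sorted by end: (3,5)  (6,7)  (7,8)  (9,10)  (10,11)  (11,12)  (8,13)  (14,16)  (15,17)  (18,20)  (21,22)  (16,23)
take (3,5); take (6,7); take (7,8); take (9,10); take (10,11); take (11,12); skip (8,13); take (14,16); take (18,20); take (21,22); skip (16,23).
Selected: (3,5) (6,7) (7,8) (9,10) (10,11) (11,12) (14,16) (18,20) (21,22)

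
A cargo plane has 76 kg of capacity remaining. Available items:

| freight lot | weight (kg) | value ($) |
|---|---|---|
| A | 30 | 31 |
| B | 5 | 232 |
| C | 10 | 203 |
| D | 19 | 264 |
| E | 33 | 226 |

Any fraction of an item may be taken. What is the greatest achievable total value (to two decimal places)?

934.30

Order: B (232/5=46.40) > C (203/10=20.30) > D (264/19=13.89) > E (226/33=6.85) > A (31/30=1.03)
Fill: take B (5 @ 232) → take C (10 @ 203) → take D (19 @ 264) → take E (33 @ 226) → take 9/30 of A → 9.30; 76/76 used.
Total value = 934.30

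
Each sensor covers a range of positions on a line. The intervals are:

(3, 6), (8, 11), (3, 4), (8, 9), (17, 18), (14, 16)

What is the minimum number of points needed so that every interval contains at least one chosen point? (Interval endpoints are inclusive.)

By right end: [3,4]  [3,6]  [8,9]  [8,11]  [14,16]  [17,18]
[3,4] uncovered → point at 4; [8,9] uncovered → point at 9; [14,16] uncovered → point at 16; [17,18] uncovered → point at 18.
Points: 4, 9, 16, 18 (4 total).

4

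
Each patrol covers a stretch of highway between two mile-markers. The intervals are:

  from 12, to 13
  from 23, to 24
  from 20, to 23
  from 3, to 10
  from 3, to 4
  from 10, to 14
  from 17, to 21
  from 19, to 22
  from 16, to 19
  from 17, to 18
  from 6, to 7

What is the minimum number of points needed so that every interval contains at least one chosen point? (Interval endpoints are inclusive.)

6

By right end: [3,4]  [6,7]  [3,10]  [12,13]  [10,14]  [17,18]  [16,19]  [17,21]  [19,22]  [20,23]  [23,24]
[3,4] uncovered → point at 4; [6,7] uncovered → point at 7; [12,13] uncovered → point at 13; [17,18] uncovered → point at 18; [19,22] uncovered → point at 22; [23,24] uncovered → point at 24.
Points: 4, 7, 13, 18, 22, 24 (6 total).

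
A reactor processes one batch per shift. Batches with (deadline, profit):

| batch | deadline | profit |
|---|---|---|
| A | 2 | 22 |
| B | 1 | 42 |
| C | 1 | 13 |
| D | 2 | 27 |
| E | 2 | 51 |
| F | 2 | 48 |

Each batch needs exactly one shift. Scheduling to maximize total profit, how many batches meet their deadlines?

Take jobs in profit order; each goes to the latest open slot no later than its deadline.
Profit order: E=51 F=48 B=42 D=27 A=22 C=13
Assign: E→slot 2, F→slot 1, B skipped, D skipped, A skipped, C skipped.
Slots: [1:F] [2:E]
2 of 6 scheduled.

2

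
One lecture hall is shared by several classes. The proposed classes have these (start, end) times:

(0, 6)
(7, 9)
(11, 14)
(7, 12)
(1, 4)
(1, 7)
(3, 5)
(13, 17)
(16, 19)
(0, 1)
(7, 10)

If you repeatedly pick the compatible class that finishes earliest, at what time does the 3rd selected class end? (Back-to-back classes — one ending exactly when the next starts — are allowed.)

Order by finish time; keep every interval that doesn't clash with the previous kept one.
By end time: (0,1), (1,4), (3,5), (0,6), (1,7), (7,9), (7,10), (7,12), (11,14), (13,17), (16,19).
Pick (0,1); next start ≥ 1 → (1,4); next start ≥ 4 → (7,9); next start ≥ 9 → (11,14); next start ≥ 14 → (16,19).
Selected: (0,1) (1,4) (7,9) (11,14) (16,19)

9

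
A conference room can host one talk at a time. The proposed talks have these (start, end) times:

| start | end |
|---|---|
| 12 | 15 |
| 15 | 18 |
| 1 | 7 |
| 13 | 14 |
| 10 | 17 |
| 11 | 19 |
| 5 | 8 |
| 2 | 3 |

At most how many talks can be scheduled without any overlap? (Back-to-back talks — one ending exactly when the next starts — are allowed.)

4

By end time: (2,3), (1,7), (5,8), (13,14), (12,15), (10,17), (15,18), (11,19).
Pick (2,3); next start ≥ 3 → (5,8); next start ≥ 8 → (13,14); next start ≥ 14 → (15,18).
Selected 4 talks.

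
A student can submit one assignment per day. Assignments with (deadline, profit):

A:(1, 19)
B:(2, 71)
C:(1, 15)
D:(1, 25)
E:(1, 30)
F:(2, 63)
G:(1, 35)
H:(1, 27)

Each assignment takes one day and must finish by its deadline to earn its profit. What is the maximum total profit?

Sort by profit descending; place each in the latest free slot ≤ its deadline.
Profit order: B=71 F=63 G=35 E=30 H=27 D=25 A=19 C=15
Assign: B→slot 2, F→slot 1, G skipped, E skipped, H skipped, D skipped, A skipped, C skipped.
Slots: [1:F] [2:B]
Profit = 63 + 71 = 134

134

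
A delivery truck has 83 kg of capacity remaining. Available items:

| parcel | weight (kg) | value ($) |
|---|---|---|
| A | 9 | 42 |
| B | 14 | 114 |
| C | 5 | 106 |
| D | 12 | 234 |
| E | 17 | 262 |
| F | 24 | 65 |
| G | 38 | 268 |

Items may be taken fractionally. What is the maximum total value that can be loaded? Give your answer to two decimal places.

Order: C (106/5=21.20) > D (234/12=19.50) > E (262/17=15.41) > B (114/14=8.14) > G (268/38=7.05) > A (42/9=4.67) > F (65/24=2.71)
Fill: take C (5 @ 106) → take D (12 @ 234) → take E (17 @ 262) → take B (14 @ 114) → take 35/38 of G → 246.84; 83/83 used.
Total value = 962.84

962.84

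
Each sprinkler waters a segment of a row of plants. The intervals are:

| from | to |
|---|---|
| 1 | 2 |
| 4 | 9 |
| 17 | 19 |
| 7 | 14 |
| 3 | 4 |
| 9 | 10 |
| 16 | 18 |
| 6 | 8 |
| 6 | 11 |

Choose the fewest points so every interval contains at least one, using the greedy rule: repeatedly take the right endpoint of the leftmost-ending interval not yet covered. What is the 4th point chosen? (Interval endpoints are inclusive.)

10

By right end: [1,2]  [3,4]  [6,8]  [4,9]  [9,10]  [6,11]  [7,14]  [16,18]  [17,19]
[1,2] uncovered → point at 2; [3,4] uncovered → point at 4; [6,8] uncovered → point at 8; [9,10] uncovered → point at 10; [16,18] uncovered → point at 18.
Points: 2, 4, 8, 10, 18 (5 total).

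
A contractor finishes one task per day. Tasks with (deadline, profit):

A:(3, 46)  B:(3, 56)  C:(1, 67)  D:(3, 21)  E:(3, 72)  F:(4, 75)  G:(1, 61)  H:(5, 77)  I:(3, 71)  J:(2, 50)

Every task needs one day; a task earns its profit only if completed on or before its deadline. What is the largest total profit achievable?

362

Take jobs in profit order; each goes to the latest open slot no later than its deadline.
Profit order: H=77 F=75 E=72 I=71 C=67 G=61 B=56 J=50 A=46 D=21
Assign: H→slot 5, F→slot 4, E→slot 3, I→slot 2, C→slot 1, G skipped, B skipped, J skipped, A skipped, D skipped.
Slots: [1:C] [2:I] [3:E] [4:F] [5:H]
Profit = 67 + 71 + 72 + 75 + 77 = 362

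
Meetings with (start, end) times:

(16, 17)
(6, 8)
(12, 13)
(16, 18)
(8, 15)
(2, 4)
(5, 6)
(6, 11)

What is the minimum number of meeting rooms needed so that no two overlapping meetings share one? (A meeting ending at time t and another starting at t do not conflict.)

starts: [2, 5, 6, 6, 8, 12, 16, 16]
ends:   [4, 6, 8, 11, 13, 15, 17, 18]
s2→1 e4→0 s5→1 e6→0 s6→1 s6→2  — peak 2.

2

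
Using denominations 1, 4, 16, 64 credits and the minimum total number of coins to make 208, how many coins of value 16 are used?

Greedy: take as many of the largest coin as possible, then repeat with the remainder.
208 = 3×64 + 1×16
Count of 16: 1

1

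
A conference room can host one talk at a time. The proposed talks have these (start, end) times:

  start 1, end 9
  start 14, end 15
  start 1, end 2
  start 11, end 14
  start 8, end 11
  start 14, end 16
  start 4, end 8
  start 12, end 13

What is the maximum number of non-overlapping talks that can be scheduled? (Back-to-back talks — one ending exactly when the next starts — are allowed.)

Sorted by end: (1,2)  (4,8)  (1,9)  (8,11)  (12,13)  (11,14)  (14,15)  (14,16)
take (1,2); take (4,8); skip (1,9); take (8,11); take (12,13); take (14,15).
Selected 5 talks.

5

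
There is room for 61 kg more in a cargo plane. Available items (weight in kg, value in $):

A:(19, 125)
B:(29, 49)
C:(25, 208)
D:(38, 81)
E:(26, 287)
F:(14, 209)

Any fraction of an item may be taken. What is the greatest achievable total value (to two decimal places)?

670.72

Order: F (209/14=14.93) > E (287/26=11.04) > C (208/25=8.32) > A (125/19=6.58) > D (81/38=2.13) > B (49/29=1.69)
Fill: take F (14 @ 209) → take E (26 @ 287) → take 21/25 of C → 174.72; 61/61 used.
Total value = 670.72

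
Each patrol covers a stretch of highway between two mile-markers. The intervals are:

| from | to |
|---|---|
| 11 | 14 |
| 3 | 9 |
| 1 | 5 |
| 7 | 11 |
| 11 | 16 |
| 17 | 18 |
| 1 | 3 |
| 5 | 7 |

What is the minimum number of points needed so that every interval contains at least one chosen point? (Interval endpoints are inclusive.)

4

Sort by right endpoint; whenever an interval is uncovered, place a point at its right end.
By right end: [1,3]  [1,5]  [5,7]  [3,9]  [7,11]  [11,14]  [11,16]  [17,18]
[1,3] uncovered → point at 3; [5,7] uncovered → point at 7; [11,14] uncovered → point at 14; [17,18] uncovered → point at 18.
Points: 3, 7, 14, 18 (4 total).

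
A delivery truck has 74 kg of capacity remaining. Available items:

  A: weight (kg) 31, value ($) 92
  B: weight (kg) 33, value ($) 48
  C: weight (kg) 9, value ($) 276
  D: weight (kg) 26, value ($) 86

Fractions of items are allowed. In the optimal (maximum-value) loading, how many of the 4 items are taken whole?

Ratios (sorted): C 30.67, D 3.31, A 2.97, B 1.45
take C (9 @ 276); take D (26 @ 86); take A (31 @ 92); take 8/33 of B → 11.64. Capacity used 74/74.
3 item(s) taken whole; one partial (take 8/33 of B).

3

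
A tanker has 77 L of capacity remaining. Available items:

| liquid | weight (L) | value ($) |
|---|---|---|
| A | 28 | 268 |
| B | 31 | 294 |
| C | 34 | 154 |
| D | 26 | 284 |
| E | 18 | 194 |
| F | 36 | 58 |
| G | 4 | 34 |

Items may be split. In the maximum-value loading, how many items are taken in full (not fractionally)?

Greedy by value/weight ratio, highest first.
Order: D (284/26=10.92) > E (194/18=10.78) > A (268/28=9.57) > B (294/31=9.48) > G (34/4=8.50) > C (154/34=4.53) > F (58/36=1.61)
Fill: take D (26 @ 284) → take E (18 @ 194) → take A (28 @ 268) → take 5/31 of B → 47.42; 77/77 used.
3 item(s) taken whole; one partial (take 5/31 of B).

3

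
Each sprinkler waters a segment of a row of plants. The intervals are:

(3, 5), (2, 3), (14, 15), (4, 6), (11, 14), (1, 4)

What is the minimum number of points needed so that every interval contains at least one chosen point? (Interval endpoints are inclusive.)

3

Sorted: [2,3] [1,4] [3,5] [4,6] [11,14] [14,15]
{[2,3],[1,4],[3,5]} hit by 3; {[4,6]} hit by 6; {[11,14],[14,15]} hit by 14.
Points: 3, 6, 14 (3 total).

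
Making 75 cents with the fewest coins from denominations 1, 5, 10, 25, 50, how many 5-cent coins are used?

75 − 1×50→25 − 1×25→0
Count of 5: 0

0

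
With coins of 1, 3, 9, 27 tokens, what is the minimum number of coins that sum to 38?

38 − 1×27→11 − 1×9→2 − 2×1→0
Total coins = 1 + 1 + 2 = 4

4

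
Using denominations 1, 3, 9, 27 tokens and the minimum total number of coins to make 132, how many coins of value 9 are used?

2

132 − 4×27→24 − 2×9→6 − 2×3→0
Count of 9: 2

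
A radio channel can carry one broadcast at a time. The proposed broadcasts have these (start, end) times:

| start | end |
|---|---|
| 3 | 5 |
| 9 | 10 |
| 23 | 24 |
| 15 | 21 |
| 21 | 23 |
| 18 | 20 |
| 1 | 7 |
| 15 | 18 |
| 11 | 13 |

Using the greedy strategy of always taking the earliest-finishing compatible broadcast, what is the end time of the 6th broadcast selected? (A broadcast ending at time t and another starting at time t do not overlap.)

23

Greedy by earliest finish: after sorting by end time, pick each interval compatible with the last pick.
Sorted by end: (3,5)  (1,7)  (9,10)  (11,13)  (15,18)  (18,20)  (15,21)  (21,23)  (23,24)
take (3,5); skip (1,7); take (9,10); take (11,13); take (15,18); take (18,20); take (21,23); take (23,24).
Selected: (3,5) (9,10) (11,13) (15,18) (18,20) (21,23) (23,24)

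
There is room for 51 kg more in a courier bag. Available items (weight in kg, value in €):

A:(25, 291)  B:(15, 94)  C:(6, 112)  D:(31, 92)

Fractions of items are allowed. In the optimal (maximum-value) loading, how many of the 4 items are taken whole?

Sort by value per unit weight and fill in that order.
Order: C (112/6=18.67) > A (291/25=11.64) > B (94/15=6.27) > D (92/31=2.97)
Fill: take C (6 @ 112) → take A (25 @ 291) → take B (15 @ 94) → take 5/31 of D → 14.84; 51/51 used.
3 item(s) taken whole; one partial (take 5/31 of D).

3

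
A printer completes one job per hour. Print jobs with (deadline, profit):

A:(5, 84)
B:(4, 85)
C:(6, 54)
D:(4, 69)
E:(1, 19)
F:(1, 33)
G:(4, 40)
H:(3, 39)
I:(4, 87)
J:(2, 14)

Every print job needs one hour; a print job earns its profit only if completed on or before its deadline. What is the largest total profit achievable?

419

By profit: I(d4,87), B(d4,85), A(d5,84), D(d4,69), C(d6,54), G(d4,40), H(d3,39), F(d1,33), E(d1,19), J(d2,14)
I→slot 4; B→slot 3; A→slot 5; D→slot 2; C→slot 6; G→slot 1; H skipped; F skipped; E skipped; J skipped.
Profit = 40 + 69 + 85 + 87 + 84 + 54 = 419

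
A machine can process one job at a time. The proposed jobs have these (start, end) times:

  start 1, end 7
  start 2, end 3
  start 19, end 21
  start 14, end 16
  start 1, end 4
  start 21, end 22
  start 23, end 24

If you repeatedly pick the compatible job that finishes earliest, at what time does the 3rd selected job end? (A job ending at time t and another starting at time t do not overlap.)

21

Sorted by end: (2,3)  (1,4)  (1,7)  (14,16)  (19,21)  (21,22)  (23,24)
take (2,3); take (14,16); take (19,21); take (21,22); take (23,24).
Selected: (2,3) (14,16) (19,21) (21,22) (23,24)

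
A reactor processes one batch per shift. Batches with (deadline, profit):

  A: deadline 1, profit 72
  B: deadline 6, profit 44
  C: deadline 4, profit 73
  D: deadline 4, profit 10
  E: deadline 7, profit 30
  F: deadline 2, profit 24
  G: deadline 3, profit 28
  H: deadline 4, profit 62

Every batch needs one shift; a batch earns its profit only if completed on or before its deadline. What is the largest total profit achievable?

Profit order: C=73 A=72 H=62 B=44 E=30 G=28 F=24 D=10
Assign: C→slot 4, A→slot 1, H→slot 3, B→slot 6, E→slot 7, G→slot 2, F skipped, D skipped.
Slots: [1:A] [2:G] [3:H] [4:C] [6:B] [7:E]
Profit = 72 + 28 + 62 + 73 + 44 + 30 = 309

309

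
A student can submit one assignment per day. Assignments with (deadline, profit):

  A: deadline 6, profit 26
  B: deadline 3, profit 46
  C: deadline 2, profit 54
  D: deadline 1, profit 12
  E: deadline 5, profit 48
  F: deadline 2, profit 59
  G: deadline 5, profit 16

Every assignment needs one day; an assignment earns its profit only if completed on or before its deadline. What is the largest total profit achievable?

Profit order: F=59 C=54 E=48 B=46 A=26 G=16 D=12
Assign: F→slot 2, C→slot 1, E→slot 5, B→slot 3, A→slot 6, G→slot 4, D skipped.
Slots: [1:C] [2:F] [3:B] [4:G] [5:E] [6:A]
Profit = 54 + 59 + 46 + 16 + 48 + 26 = 249

249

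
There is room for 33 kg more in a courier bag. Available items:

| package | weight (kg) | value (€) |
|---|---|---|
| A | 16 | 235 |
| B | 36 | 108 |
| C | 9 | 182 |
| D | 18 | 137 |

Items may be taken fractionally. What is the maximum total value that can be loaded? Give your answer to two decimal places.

477.89

Greedy by value/weight ratio, highest first.
Order: C (182/9=20.22) > A (235/16=14.69) > D (137/18=7.61) > B (108/36=3.00)
Fill: take C (9 @ 182) → take A (16 @ 235) → take 8/18 of D → 60.89; 33/33 used.
Total value = 477.89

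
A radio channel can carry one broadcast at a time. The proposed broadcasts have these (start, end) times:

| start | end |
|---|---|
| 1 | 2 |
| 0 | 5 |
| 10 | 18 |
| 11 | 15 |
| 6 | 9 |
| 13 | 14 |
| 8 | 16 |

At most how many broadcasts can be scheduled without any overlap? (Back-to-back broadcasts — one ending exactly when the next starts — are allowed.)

3

Greedy by earliest finish: after sorting by end time, pick each interval compatible with the last pick.
Sorted by end: (1,2)  (0,5)  (6,9)  (13,14)  (11,15)  (8,16)  (10,18)
take (1,2); take (6,9); take (13,14).
Selected 3 broadcasts.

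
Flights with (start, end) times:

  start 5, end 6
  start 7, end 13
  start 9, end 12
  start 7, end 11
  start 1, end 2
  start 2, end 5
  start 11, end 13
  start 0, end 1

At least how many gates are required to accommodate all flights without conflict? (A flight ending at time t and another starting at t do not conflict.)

3

starts: [0, 1, 2, 5, 7, 7, 9, 11]
ends:   [1, 2, 5, 6, 11, 12, 13, 13]
s0→1 e1→0 s1→1 e2→0 s2→1 e5→0 s5→1 e6→0 s7→1 s7→2 s9→3  — peak 3.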